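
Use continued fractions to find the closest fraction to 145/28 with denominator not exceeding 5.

26/5

Expand x = 145/28 as a continued fraction with the Euclidean algorithm:
  145 = 5*28 + 5, so a_0 = 5.
  28 = 5*5 + 3, so a_1 = 5.
  5 = 1*3 + 2, so a_2 = 1.
  3 = 1*2 + 1, so a_3 = 1.
  2 = 2*1 + 0, so a_4 = 2.
so x = [5; 5, 1, 1, 2].
Convergents (p_i = a_i*p_{i-1} + p_{i-2}, q_i = a_i*q_{i-1} + q_{i-2} with p_{-2}=0, p_{-1}=1, q_{-2}=1, q_{-1}=0), until the denominator exceeds 5:
  i=0: a_0=5, p_0 = 5*1 + 0 = 5, q_0 = 5*0 + 1 = 1.
  i=1: a_1=5, p_1 = 5*5 + 1 = 26, q_1 = 5*1 + 0 = 5.
  i=2: a_2=1, p_2 = 1*26 + 5 = 31, q_2 = 1*5 + 1 = 6.
q_2 = 6 > 5, so the last convergent with denominator <= 5 is p_1/q_1 = 26/5.
The closest fraction with denominator <= 5 is either p_1/q_1 or the intermediate fraction (k*p_1 + p_0)/(k*q_1 + q_0) with the largest k >= 1 whose denominator stays <= 5; these approach x as k grows, and every other convergent or intermediate fraction in range is farther away.
Largest k: floor((5 - q_0)/q_1) = floor((5 - 1)/5) = 0.
Since k = 0, no intermediate fraction beyond p_1/q_1 has denominator <= 5, so the convergent 26/5 is the closest (its error is |145*5 - 26*28|/(28*5) = 3/140).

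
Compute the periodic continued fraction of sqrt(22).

Write x_i = (sqrt(22) + m_i)/d_i with (m_0, d_0) = (0, 1). a_0 = floor(sqrt(22)) = 4, since 4^2 = 16 <= 22 < 25 = 5^2.
Iterate m_{i+1} = d_i*a_i - m_i, d_{i+1} = (22 - m_{i+1}^2)/d_i, a_{i+1} = floor((a_0 + m_{i+1})/d_{i+1}):
  m_1 = 1*4 - 0 = 4, d_1 = (22 - 4^2)/1 = 6/1 = 6, a_1 = floor((4 + 4)/6) = 1.
  m_2 = 6*1 - 4 = 2, d_2 = (22 - 2^2)/6 = 18/6 = 3, a_2 = floor((4 + 2)/3) = 2.
  m_3 = 3*2 - 2 = 4, d_3 = (22 - 4^2)/3 = 6/3 = 2, a_3 = floor((4 + 4)/2) = 4.
  m_4 = 2*4 - 4 = 4, d_4 = (22 - 4^2)/2 = 6/2 = 3, a_4 = floor((4 + 4)/3) = 2.
  m_5 = 3*2 - 4 = 2, d_5 = (22 - 2^2)/3 = 18/3 = 6, a_5 = floor((4 + 2)/6) = 1.
  m_6 = 6*1 - 2 = 4, d_6 = (22 - 4^2)/6 = 6/6 = 1, a_6 = floor((4 + 4)/1) = 8.
  m_7 = 1*8 - 4 = 4, d_7 = (22 - 4^2)/1 = 6/1 = 6: (m_7, d_7) = (m_1, d_1) = (4, 6), so from here the quotients repeat a_1, ..., a_6; the period length is 6.
Hence the expansion of sqrt(22) is a_0 = 4 followed by the repeating block 1, 2, 4, 2, 1, 8 (period 6).

[4; (1, 2, 4, 2, 1, 8)]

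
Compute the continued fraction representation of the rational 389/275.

[1; 2, 2, 2, 2, 1, 6]

Run the Euclidean algorithm on 389 and 275; the successive quotients are the partial quotients a_0, a_1, ... (each step inverts the fractional part left over by the previous one):
  389 = 1*275 + 114, so a_0 = 1.
  275 = 2*114 + 47, so a_1 = 2.
  114 = 2*47 + 20, so a_2 = 2.
  47 = 2*20 + 7, so a_3 = 2.
  20 = 2*7 + 6, so a_4 = 2.
  7 = 1*6 + 1, so a_5 = 1.
  6 = 6*1 + 0, so a_6 = 6.
The remainder reaches 0 after 7 divisions, so the expansion has 7 partial quotients, read off in order.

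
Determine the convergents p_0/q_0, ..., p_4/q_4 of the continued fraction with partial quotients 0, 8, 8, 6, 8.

Using the convergent recurrence p_i = a_i*p_{i-1} + p_{i-2}, q_i = a_i*q_{i-1} + q_{i-2} with p_{-2}=0, p_{-1}=1, q_{-2}=1, q_{-1}=0:
  i=0: a_0=0, p_0 = 0*1 + 0 = 0, q_0 = 0*0 + 1 = 1.
  i=1: a_1=8, p_1 = 8*0 + 1 = 1, q_1 = 8*1 + 0 = 8.
  i=2: a_2=8, p_2 = 8*1 + 0 = 8, q_2 = 8*8 + 1 = 65.
  i=3: a_3=6, p_3 = 6*8 + 1 = 49, q_3 = 6*65 + 8 = 398.
  i=4: a_4=8, p_4 = 8*49 + 8 = 400, q_4 = 8*398 + 65 = 3249.

0/1, 1/8, 8/65, 49/398, 400/3249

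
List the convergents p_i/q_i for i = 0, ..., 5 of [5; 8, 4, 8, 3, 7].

5/1, 41/8, 169/33, 1393/272, 4348/849, 31829/6215

Using the convergent recurrence p_i = a_i*p_{i-1} + p_{i-2}, q_i = a_i*q_{i-1} + q_{i-2} with p_{-2}=0, p_{-1}=1, q_{-2}=1, q_{-1}=0:
  i=0: a_0=5, p_0 = 5*1 + 0 = 5, q_0 = 5*0 + 1 = 1.
  i=1: a_1=8, p_1 = 8*5 + 1 = 41, q_1 = 8*1 + 0 = 8.
  i=2: a_2=4, p_2 = 4*41 + 5 = 169, q_2 = 4*8 + 1 = 33.
  i=3: a_3=8, p_3 = 8*169 + 41 = 1393, q_3 = 8*33 + 8 = 272.
  i=4: a_4=3, p_4 = 3*1393 + 169 = 4348, q_4 = 3*272 + 33 = 849.
  i=5: a_5=7, p_5 = 7*4348 + 1393 = 31829, q_5 = 7*849 + 272 = 6215.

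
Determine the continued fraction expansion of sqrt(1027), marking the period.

Write x_i = (sqrt(1027) + m_i)/d_i with (m_0, d_0) = (0, 1). a_0 = floor(sqrt(1027)) = 32, since 32^2 = 1024 <= 1027 < 1089 = 33^2.
Iterate m_{i+1} = d_i*a_i - m_i, d_{i+1} = (1027 - m_{i+1}^2)/d_i, a_{i+1} = floor((a_0 + m_{i+1})/d_{i+1}):
  m_1 = 1*32 - 0 = 32, d_1 = (1027 - 32^2)/1 = 3/1 = 3, a_1 = floor((32 + 32)/3) = 21.
  m_2 = 3*21 - 32 = 31, d_2 = (1027 - 31^2)/3 = 66/3 = 22, a_2 = floor((32 + 31)/22) = 2.
  m_3 = 22*2 - 31 = 13, d_3 = (1027 - 13^2)/22 = 858/22 = 39, a_3 = floor((32 + 13)/39) = 1.
  m_4 = 39*1 - 13 = 26, d_4 = (1027 - 26^2)/39 = 351/39 = 9, a_4 = floor((32 + 26)/9) = 6.
  m_5 = 9*6 - 26 = 28, d_5 = (1027 - 28^2)/9 = 243/9 = 27, a_5 = floor((32 + 28)/27) = 2.
  m_6 = 27*2 - 28 = 26, d_6 = (1027 - 26^2)/27 = 351/27 = 13, a_6 = floor((32 + 26)/13) = 4.
  m_7 = 13*4 - 26 = 26, d_7 = (1027 - 26^2)/13 = 351/13 = 27, a_7 = floor((32 + 26)/27) = 2.
  m_8 = 27*2 - 26 = 28, d_8 = (1027 - 28^2)/27 = 243/27 = 9, a_8 = floor((32 + 28)/9) = 6.
  m_9 = 9*6 - 28 = 26, d_9 = (1027 - 26^2)/9 = 351/9 = 39, a_9 = floor((32 + 26)/39) = 1.
  m_10 = 39*1 - 26 = 13, d_10 = (1027 - 13^2)/39 = 858/39 = 22, a_10 = floor((32 + 13)/22) = 2.
  m_11 = 22*2 - 13 = 31, d_11 = (1027 - 31^2)/22 = 66/22 = 3, a_11 = floor((32 + 31)/3) = 21.
  m_12 = 3*21 - 31 = 32, d_12 = (1027 - 32^2)/3 = 3/3 = 1, a_12 = floor((32 + 32)/1) = 64.
  m_13 = 1*64 - 32 = 32, d_13 = (1027 - 32^2)/1 = 3/1 = 3: (m_13, d_13) = (m_1, d_1) = (32, 3), so from here the quotients repeat a_1, ..., a_12; the period length is 12.
Hence the expansion of sqrt(1027) is a_0 = 32 followed by the repeating block 21, 2, 1, 6, 2, 4, 2, 6, 1, 2, 21, 64 (period 12).

[32; (21, 2, 1, 6, 2, 4, 2, 6, 1, 2, 21, 64)]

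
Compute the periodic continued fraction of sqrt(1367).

[36; (1, 35, 1, 72)]

Write x_i = (sqrt(1367) + m_i)/d_i with (m_0, d_0) = (0, 1). a_0 = floor(sqrt(1367)) = 36, since 36^2 = 1296 <= 1367 < 1369 = 37^2.
Iterate m_{i+1} = d_i*a_i - m_i, d_{i+1} = (1367 - m_{i+1}^2)/d_i, a_{i+1} = floor((a_0 + m_{i+1})/d_{i+1}):
  m_1 = 1*36 - 0 = 36, d_1 = (1367 - 36^2)/1 = 71/1 = 71, a_1 = floor((36 + 36)/71) = 1.
  m_2 = 71*1 - 36 = 35, d_2 = (1367 - 35^2)/71 = 142/71 = 2, a_2 = floor((36 + 35)/2) = 35.
  m_3 = 2*35 - 35 = 35, d_3 = (1367 - 35^2)/2 = 142/2 = 71, a_3 = floor((36 + 35)/71) = 1.
  m_4 = 71*1 - 35 = 36, d_4 = (1367 - 36^2)/71 = 71/71 = 1, a_4 = floor((36 + 36)/1) = 72.
  m_5 = 1*72 - 36 = 36, d_5 = (1367 - 36^2)/1 = 71/1 = 71: (m_5, d_5) = (m_1, d_1) = (36, 71), so from here the quotients repeat a_1, ..., a_4; the period length is 4.
Hence the expansion of sqrt(1367) is a_0 = 36 followed by the repeating block 1, 35, 1, 72 (period 4).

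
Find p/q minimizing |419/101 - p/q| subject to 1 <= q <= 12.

29/7

Expand x = 419/101 as a continued fraction with the Euclidean algorithm:
  419 = 4*101 + 15, so a_0 = 4.
  101 = 6*15 + 11, so a_1 = 6.
  15 = 1*11 + 4, so a_2 = 1.
  11 = 2*4 + 3, so a_3 = 2.
  4 = 1*3 + 1, so a_4 = 1.
  3 = 3*1 + 0, so a_5 = 3.
so x = [4; 6, 1, 2, 1, 3].
Convergents (p_i = a_i*p_{i-1} + p_{i-2}, q_i = a_i*q_{i-1} + q_{i-2} with p_{-2}=0, p_{-1}=1, q_{-2}=1, q_{-1}=0), until the denominator exceeds 12:
  i=0: a_0=4, p_0 = 4*1 + 0 = 4, q_0 = 4*0 + 1 = 1.
  i=1: a_1=6, p_1 = 6*4 + 1 = 25, q_1 = 6*1 + 0 = 6.
  i=2: a_2=1, p_2 = 1*25 + 4 = 29, q_2 = 1*6 + 1 = 7.
  i=3: a_3=2, p_3 = 2*29 + 25 = 83, q_3 = 2*7 + 6 = 20.
q_3 = 20 > 12, so the last convergent with denominator <= 12 is p_2/q_2 = 29/7.
The closest fraction with denominator <= 12 is either p_2/q_2 or the intermediate fraction (k*p_2 + p_1)/(k*q_2 + q_1) with the largest k >= 1 whose denominator stays <= 12; these approach x as k grows, and every other convergent or intermediate fraction in range is farther away.
Largest k: floor((12 - q_1)/q_2) = floor((12 - 6)/7) = 0.
Since k = 0, no intermediate fraction beyond p_2/q_2 has denominator <= 12, so the convergent 29/7 is the closest (its error is |419*7 - 29*101|/(101*7) = 4/707).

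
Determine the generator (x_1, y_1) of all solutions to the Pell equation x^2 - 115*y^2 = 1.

(x, y) = (1126, 105)

First expand sqrt(115) as a continued fraction. With x_i = (sqrt(115) + m_i)/d_i and (m_0, d_0) = (0, 1): a_0 = floor(sqrt(115)) = 10, since 10^2 = 100 <= 115 < 121 = 11^2.
Iterate m_{i+1} = d_i*a_i - m_i, d_{i+1} = (115 - m_{i+1}^2)/d_i, a_{i+1} = floor((a_0 + m_{i+1})/d_{i+1}):
  m_1 = 1*10 - 0 = 10, d_1 = (115 - 10^2)/1 = 15/1 = 15, a_1 = floor((10 + 10)/15) = 1.
  m_2 = 15*1 - 10 = 5, d_2 = (115 - 5^2)/15 = 90/15 = 6, a_2 = floor((10 + 5)/6) = 2.
  m_3 = 6*2 - 5 = 7, d_3 = (115 - 7^2)/6 = 66/6 = 11, a_3 = floor((10 + 7)/11) = 1.
  m_4 = 11*1 - 7 = 4, d_4 = (115 - 4^2)/11 = 99/11 = 9, a_4 = floor((10 + 4)/9) = 1.
  m_5 = 9*1 - 4 = 5, d_5 = (115 - 5^2)/9 = 90/9 = 10, a_5 = floor((10 + 5)/10) = 1.
  m_6 = 10*1 - 5 = 5, d_6 = (115 - 5^2)/10 = 90/10 = 9, a_6 = floor((10 + 5)/9) = 1.
  m_7 = 9*1 - 5 = 4, d_7 = (115 - 4^2)/9 = 99/9 = 11, a_7 = floor((10 + 4)/11) = 1.
  m_8 = 11*1 - 4 = 7, d_8 = (115 - 7^2)/11 = 66/11 = 6, a_8 = floor((10 + 7)/6) = 2.
  m_9 = 6*2 - 7 = 5, d_9 = (115 - 5^2)/6 = 90/6 = 15, a_9 = floor((10 + 5)/15) = 1.
  m_10 = 15*1 - 5 = 10, d_10 = (115 - 10^2)/15 = 15/15 = 1, a_10 = floor((10 + 10)/1) = 20.
  m_11 = 1*20 - 10 = 10, d_11 = (115 - 10^2)/1 = 15/1 = 15: (m_11, d_11) = (m_1, d_1) = (10, 15), so from here the quotients repeat a_1, ..., a_10; the period length is 10.
So sqrt(115) = [10; (1, 2, 1, 1, 1, 1, 1, 2, 1, 20)] with period length k = 10.
k is even, so the fundamental solution of x^2 - 115y^2 = 1 is (p_{k-1}, q_{k-1}) = (p_9, q_9); compute convergents through index 9.
Convergents (p_i = a_i*p_{i-1} + p_{i-2}, q_i = a_i*q_{i-1} + q_{i-2} with p_{-2}=0, p_{-1}=1, q_{-2}=1, q_{-1}=0):
  i=0: a_0=10, p_0 = 10*1 + 0 = 10, q_0 = 10*0 + 1 = 1.
  i=1: a_1=1, p_1 = 1*10 + 1 = 11, q_1 = 1*1 + 0 = 1.
  i=2: a_2=2, p_2 = 2*11 + 10 = 32, q_2 = 2*1 + 1 = 3.
  i=3: a_3=1, p_3 = 1*32 + 11 = 43, q_3 = 1*3 + 1 = 4.
  i=4: a_4=1, p_4 = 1*43 + 32 = 75, q_4 = 1*4 + 3 = 7.
  i=5: a_5=1, p_5 = 1*75 + 43 = 118, q_5 = 1*7 + 4 = 11.
  i=6: a_6=1, p_6 = 1*118 + 75 = 193, q_6 = 1*11 + 7 = 18.
  i=7: a_7=1, p_7 = 1*193 + 118 = 311, q_7 = 1*18 + 11 = 29.
  i=8: a_8=2, p_8 = 2*311 + 193 = 815, q_8 = 2*29 + 18 = 76.
  i=9: a_9=1, p_9 = 1*815 + 311 = 1126, q_9 = 1*76 + 29 = 105.
Check: 1126^2 - 115*105^2 = 1267876 - 1267875 = 1, so (x, y) = (1126, 105) solves the equation, and by the theorem it is the least positive solution.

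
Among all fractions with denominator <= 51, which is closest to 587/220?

Expand x = 587/220 as a continued fraction with the Euclidean algorithm:
  587 = 2*220 + 147, so a_0 = 2.
  220 = 1*147 + 73, so a_1 = 1.
  147 = 2*73 + 1, so a_2 = 2.
  73 = 73*1 + 0, so a_3 = 73.
so x = [2; 1, 2, 73].
Convergents (p_i = a_i*p_{i-1} + p_{i-2}, q_i = a_i*q_{i-1} + q_{i-2} with p_{-2}=0, p_{-1}=1, q_{-2}=1, q_{-1}=0), until the denominator exceeds 51:
  i=0: a_0=2, p_0 = 2*1 + 0 = 2, q_0 = 2*0 + 1 = 1.
  i=1: a_1=1, p_1 = 1*2 + 1 = 3, q_1 = 1*1 + 0 = 1.
  i=2: a_2=2, p_2 = 2*3 + 2 = 8, q_2 = 2*1 + 1 = 3.
  i=3: a_3=73, p_3 = 73*8 + 3 = 587, q_3 = 73*3 + 1 = 220.
q_3 = 220 > 51, so the last convergent with denominator <= 51 is p_2/q_2 = 8/3.
The closest fraction with denominator <= 51 is either p_2/q_2 or the intermediate fraction (k*p_2 + p_1)/(k*q_2 + q_1) with the largest k >= 1 whose denominator stays <= 51; these approach x as k grows, and every other convergent or intermediate fraction in range is farther away.
Largest k: floor((51 - q_1)/q_2) = floor((51 - 1)/3) = 16.
That gives (16*8 + 3)/(16*3 + 1) = 131/49.
Compare the errors: |x - 8/3| = |587*3 - 8*220|/(220*3) = 1/660, and |x - 131/49| = |587*49 - 131*220|/(220*49) = 57/10780.
Cross-multiplying, 1*10780 = 10780 < 37620 = 57*660, so 1/660 is smaller: the convergent 8/3 is closer to x than 131/49.

8/3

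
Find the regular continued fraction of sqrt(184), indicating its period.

[13; (1, 1, 3, 2, 1, 2, 1, 2, 3, 1, 1, 26)]

Write x_i = (sqrt(184) + m_i)/d_i with (m_0, d_0) = (0, 1). a_0 = floor(sqrt(184)) = 13, since 13^2 = 169 <= 184 < 196 = 14^2.
Iterate m_{i+1} = d_i*a_i - m_i, d_{i+1} = (184 - m_{i+1}^2)/d_i, a_{i+1} = floor((a_0 + m_{i+1})/d_{i+1}):
  m_1 = 1*13 - 0 = 13, d_1 = (184 - 13^2)/1 = 15/1 = 15, a_1 = floor((13 + 13)/15) = 1.
  m_2 = 15*1 - 13 = 2, d_2 = (184 - 2^2)/15 = 180/15 = 12, a_2 = floor((13 + 2)/12) = 1.
  m_3 = 12*1 - 2 = 10, d_3 = (184 - 10^2)/12 = 84/12 = 7, a_3 = floor((13 + 10)/7) = 3.
  m_4 = 7*3 - 10 = 11, d_4 = (184 - 11^2)/7 = 63/7 = 9, a_4 = floor((13 + 11)/9) = 2.
  m_5 = 9*2 - 11 = 7, d_5 = (184 - 7^2)/9 = 135/9 = 15, a_5 = floor((13 + 7)/15) = 1.
  m_6 = 15*1 - 7 = 8, d_6 = (184 - 8^2)/15 = 120/15 = 8, a_6 = floor((13 + 8)/8) = 2.
  m_7 = 8*2 - 8 = 8, d_7 = (184 - 8^2)/8 = 120/8 = 15, a_7 = floor((13 + 8)/15) = 1.
  m_8 = 15*1 - 8 = 7, d_8 = (184 - 7^2)/15 = 135/15 = 9, a_8 = floor((13 + 7)/9) = 2.
  m_9 = 9*2 - 7 = 11, d_9 = (184 - 11^2)/9 = 63/9 = 7, a_9 = floor((13 + 11)/7) = 3.
  m_10 = 7*3 - 11 = 10, d_10 = (184 - 10^2)/7 = 84/7 = 12, a_10 = floor((13 + 10)/12) = 1.
  m_11 = 12*1 - 10 = 2, d_11 = (184 - 2^2)/12 = 180/12 = 15, a_11 = floor((13 + 2)/15) = 1.
  m_12 = 15*1 - 2 = 13, d_12 = (184 - 13^2)/15 = 15/15 = 1, a_12 = floor((13 + 13)/1) = 26.
  m_13 = 1*26 - 13 = 13, d_13 = (184 - 13^2)/1 = 15/1 = 15: (m_13, d_13) = (m_1, d_1) = (13, 15), so from here the quotients repeat a_1, ..., a_12; the period length is 12.
Hence the expansion of sqrt(184) is a_0 = 13 followed by the repeating block 1, 1, 3, 2, 1, 2, 1, 2, 3, 1, 1, 26 (period 12).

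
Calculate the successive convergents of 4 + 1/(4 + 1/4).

4/1, 17/4, 72/17

Using the convergent recurrence p_i = a_i*p_{i-1} + p_{i-2}, q_i = a_i*q_{i-1} + q_{i-2} with p_{-2}=0, p_{-1}=1, q_{-2}=1, q_{-1}=0:
  i=0: a_0=4, p_0 = 4*1 + 0 = 4, q_0 = 4*0 + 1 = 1.
  i=1: a_1=4, p_1 = 4*4 + 1 = 17, q_1 = 4*1 + 0 = 4.
  i=2: a_2=4, p_2 = 4*17 + 4 = 72, q_2 = 4*4 + 1 = 17.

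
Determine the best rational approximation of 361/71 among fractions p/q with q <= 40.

61/12

Expand x = 361/71 as a continued fraction with the Euclidean algorithm:
  361 = 5*71 + 6, so a_0 = 5.
  71 = 11*6 + 5, so a_1 = 11.
  6 = 1*5 + 1, so a_2 = 1.
  5 = 5*1 + 0, so a_3 = 5.
so x = [5; 11, 1, 5].
Convergents (p_i = a_i*p_{i-1} + p_{i-2}, q_i = a_i*q_{i-1} + q_{i-2} with p_{-2}=0, p_{-1}=1, q_{-2}=1, q_{-1}=0), until the denominator exceeds 40:
  i=0: a_0=5, p_0 = 5*1 + 0 = 5, q_0 = 5*0 + 1 = 1.
  i=1: a_1=11, p_1 = 11*5 + 1 = 56, q_1 = 11*1 + 0 = 11.
  i=2: a_2=1, p_2 = 1*56 + 5 = 61, q_2 = 1*11 + 1 = 12.
  i=3: a_3=5, p_3 = 5*61 + 56 = 361, q_3 = 5*12 + 11 = 71.
q_3 = 71 > 40, so the last convergent with denominator <= 40 is p_2/q_2 = 61/12.
The closest fraction with denominator <= 40 is either p_2/q_2 or the intermediate fraction (k*p_2 + p_1)/(k*q_2 + q_1) with the largest k >= 1 whose denominator stays <= 40; these approach x as k grows, and every other convergent or intermediate fraction in range is farther away.
Largest k: floor((40 - q_1)/q_2) = floor((40 - 11)/12) = 2.
That gives (2*61 + 56)/(2*12 + 11) = 178/35.
Compare the errors: |x - 61/12| = |361*12 - 61*71|/(71*12) = 1/852, and |x - 178/35| = |361*35 - 178*71|/(71*35) = 3/2485.
Cross-multiplying, 1*2485 = 2485 < 2556 = 3*852, so 1/852 is smaller: the convergent 61/12 is closer to x than 178/35.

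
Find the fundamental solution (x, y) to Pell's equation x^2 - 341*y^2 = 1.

First expand sqrt(341) as a continued fraction. With x_i = (sqrt(341) + m_i)/d_i and (m_0, d_0) = (0, 1): a_0 = floor(sqrt(341)) = 18, since 18^2 = 324 <= 341 < 361 = 19^2.
Iterate m_{i+1} = d_i*a_i - m_i, d_{i+1} = (341 - m_{i+1}^2)/d_i, a_{i+1} = floor((a_0 + m_{i+1})/d_{i+1}):
  m_1 = 1*18 - 0 = 18, d_1 = (341 - 18^2)/1 = 17/1 = 17, a_1 = floor((18 + 18)/17) = 2.
  m_2 = 17*2 - 18 = 16, d_2 = (341 - 16^2)/17 = 85/17 = 5, a_2 = floor((18 + 16)/5) = 6.
  m_3 = 5*6 - 16 = 14, d_3 = (341 - 14^2)/5 = 145/5 = 29, a_3 = floor((18 + 14)/29) = 1.
  m_4 = 29*1 - 14 = 15, d_4 = (341 - 15^2)/29 = 116/29 = 4, a_4 = floor((18 + 15)/4) = 8.
  m_5 = 4*8 - 15 = 17, d_5 = (341 - 17^2)/4 = 52/4 = 13, a_5 = floor((18 + 17)/13) = 2.
  m_6 = 13*2 - 17 = 9, d_6 = (341 - 9^2)/13 = 260/13 = 20, a_6 = floor((18 + 9)/20) = 1.
  m_7 = 20*1 - 9 = 11, d_7 = (341 - 11^2)/20 = 220/20 = 11, a_7 = floor((18 + 11)/11) = 2.
  m_8 = 11*2 - 11 = 11, d_8 = (341 - 11^2)/11 = 220/11 = 20, a_8 = floor((18 + 11)/20) = 1.
  m_9 = 20*1 - 11 = 9, d_9 = (341 - 9^2)/20 = 260/20 = 13, a_9 = floor((18 + 9)/13) = 2.
  m_10 = 13*2 - 9 = 17, d_10 = (341 - 17^2)/13 = 52/13 = 4, a_10 = floor((18 + 17)/4) = 8.
  m_11 = 4*8 - 17 = 15, d_11 = (341 - 15^2)/4 = 116/4 = 29, a_11 = floor((18 + 15)/29) = 1.
  m_12 = 29*1 - 15 = 14, d_12 = (341 - 14^2)/29 = 145/29 = 5, a_12 = floor((18 + 14)/5) = 6.
  m_13 = 5*6 - 14 = 16, d_13 = (341 - 16^2)/5 = 85/5 = 17, a_13 = floor((18 + 16)/17) = 2.
  m_14 = 17*2 - 16 = 18, d_14 = (341 - 18^2)/17 = 17/17 = 1, a_14 = floor((18 + 18)/1) = 36.
  m_15 = 1*36 - 18 = 18, d_15 = (341 - 18^2)/1 = 17/1 = 17: (m_15, d_15) = (m_1, d_1) = (18, 17), so from here the quotients repeat a_1, ..., a_14; the period length is 14.
So sqrt(341) = [18; (2, 6, 1, 8, 2, 1, 2, 1, 2, 8, 1, 6, 2, 36)] with period length k = 14.
k is even, so the fundamental solution of x^2 - 341y^2 = 1 is (p_{k-1}, q_{k-1}) = (p_13, q_13); compute convergents through index 13.
Convergents (p_i = a_i*p_{i-1} + p_{i-2}, q_i = a_i*q_{i-1} + q_{i-2} with p_{-2}=0, p_{-1}=1, q_{-2}=1, q_{-1}=0):
  i=0: a_0=18, p_0 = 18*1 + 0 = 18, q_0 = 18*0 + 1 = 1.
  i=1: a_1=2, p_1 = 2*18 + 1 = 37, q_1 = 2*1 + 0 = 2.
  i=2: a_2=6, p_2 = 6*37 + 18 = 240, q_2 = 6*2 + 1 = 13.
  i=3: a_3=1, p_3 = 1*240 + 37 = 277, q_3 = 1*13 + 2 = 15.
  i=4: a_4=8, p_4 = 8*277 + 240 = 2456, q_4 = 8*15 + 13 = 133.
  i=5: a_5=2, p_5 = 2*2456 + 277 = 5189, q_5 = 2*133 + 15 = 281.
  i=6: a_6=1, p_6 = 1*5189 + 2456 = 7645, q_6 = 1*281 + 133 = 414.
  i=7: a_7=2, p_7 = 2*7645 + 5189 = 20479, q_7 = 2*414 + 281 = 1109.
  i=8: a_8=1, p_8 = 1*20479 + 7645 = 28124, q_8 = 1*1109 + 414 = 1523.
  i=9: a_9=2, p_9 = 2*28124 + 20479 = 76727, q_9 = 2*1523 + 1109 = 4155.
  i=10: a_10=8, p_10 = 8*76727 + 28124 = 641940, q_10 = 8*4155 + 1523 = 34763.
  i=11: a_11=1, p_11 = 1*641940 + 76727 = 718667, q_11 = 1*34763 + 4155 = 38918.
  i=12: a_12=6, p_12 = 6*718667 + 641940 = 4953942, q_12 = 6*38918 + 34763 = 268271.
  i=13: a_13=2, p_13 = 2*4953942 + 718667 = 10626551, q_13 = 2*268271 + 38918 = 575460.
Check: 10626551^2 - 341*575460^2 = 112923586155601 - 112923586155600 = 1, so (x, y) = (10626551, 575460) solves the equation, and by the theorem it is the least positive solution.

(x, y) = (10626551, 575460)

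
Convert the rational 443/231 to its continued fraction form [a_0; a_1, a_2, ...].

Run the Euclidean algorithm on 443 and 231; the successive quotients are the partial quotients a_0, a_1, ... (each step inverts the fractional part left over by the previous one):
  443 = 1*231 + 212, so a_0 = 1.
  231 = 1*212 + 19, so a_1 = 1.
  212 = 11*19 + 3, so a_2 = 11.
  19 = 6*3 + 1, so a_3 = 6.
  3 = 3*1 + 0, so a_4 = 3.
The remainder reaches 0 after 5 divisions, so the expansion has 5 partial quotients, read off in order.

[1; 1, 11, 6, 3]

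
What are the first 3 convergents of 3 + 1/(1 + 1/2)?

Using the convergent recurrence p_i = a_i*p_{i-1} + p_{i-2}, q_i = a_i*q_{i-1} + q_{i-2} with p_{-2}=0, p_{-1}=1, q_{-2}=1, q_{-1}=0:
  i=0: a_0=3, p_0 = 3*1 + 0 = 3, q_0 = 3*0 + 1 = 1.
  i=1: a_1=1, p_1 = 1*3 + 1 = 4, q_1 = 1*1 + 0 = 1.
  i=2: a_2=2, p_2 = 2*4 + 3 = 11, q_2 = 2*1 + 1 = 3.

3/1, 4/1, 11/3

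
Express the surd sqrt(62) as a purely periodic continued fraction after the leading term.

Write x_i = (sqrt(62) + m_i)/d_i with (m_0, d_0) = (0, 1). a_0 = floor(sqrt(62)) = 7, since 7^2 = 49 <= 62 < 64 = 8^2.
Iterate m_{i+1} = d_i*a_i - m_i, d_{i+1} = (62 - m_{i+1}^2)/d_i, a_{i+1} = floor((a_0 + m_{i+1})/d_{i+1}):
  m_1 = 1*7 - 0 = 7, d_1 = (62 - 7^2)/1 = 13/1 = 13, a_1 = floor((7 + 7)/13) = 1.
  m_2 = 13*1 - 7 = 6, d_2 = (62 - 6^2)/13 = 26/13 = 2, a_2 = floor((7 + 6)/2) = 6.
  m_3 = 2*6 - 6 = 6, d_3 = (62 - 6^2)/2 = 26/2 = 13, a_3 = floor((7 + 6)/13) = 1.
  m_4 = 13*1 - 6 = 7, d_4 = (62 - 7^2)/13 = 13/13 = 1, a_4 = floor((7 + 7)/1) = 14.
  m_5 = 1*14 - 7 = 7, d_5 = (62 - 7^2)/1 = 13/1 = 13: (m_5, d_5) = (m_1, d_1) = (7, 13), so from here the quotients repeat a_1, ..., a_4; the period length is 4.
Hence the expansion of sqrt(62) is a_0 = 7 followed by the repeating block 1, 6, 1, 14 (period 4).

[7; (1, 6, 1, 14)]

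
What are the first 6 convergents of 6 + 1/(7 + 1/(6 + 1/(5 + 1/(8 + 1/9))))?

6/1, 43/7, 264/43, 1363/222, 11168/1819, 101875/16593

Using the convergent recurrence p_i = a_i*p_{i-1} + p_{i-2}, q_i = a_i*q_{i-1} + q_{i-2} with p_{-2}=0, p_{-1}=1, q_{-2}=1, q_{-1}=0:
  i=0: a_0=6, p_0 = 6*1 + 0 = 6, q_0 = 6*0 + 1 = 1.
  i=1: a_1=7, p_1 = 7*6 + 1 = 43, q_1 = 7*1 + 0 = 7.
  i=2: a_2=6, p_2 = 6*43 + 6 = 264, q_2 = 6*7 + 1 = 43.
  i=3: a_3=5, p_3 = 5*264 + 43 = 1363, q_3 = 5*43 + 7 = 222.
  i=4: a_4=8, p_4 = 8*1363 + 264 = 11168, q_4 = 8*222 + 43 = 1819.
  i=5: a_5=9, p_5 = 9*11168 + 1363 = 101875, q_5 = 9*1819 + 222 = 16593.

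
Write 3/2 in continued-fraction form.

[1; 2]

Run the Euclidean algorithm on 3 and 2; the successive quotients are the partial quotients a_0, a_1, ... (each step inverts the fractional part left over by the previous one):
  3 = 1*2 + 1, so a_0 = 1.
  2 = 2*1 + 0, so a_1 = 2.
The remainder reaches 0 after 2 divisions, so the expansion has 2 partial quotients, read off in order.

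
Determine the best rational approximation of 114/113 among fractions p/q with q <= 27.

1/1

Expand x = 114/113 as a continued fraction with the Euclidean algorithm:
  114 = 1*113 + 1, so a_0 = 1.
  113 = 113*1 + 0, so a_1 = 113.
so x = [1; 113].
Convergents (p_i = a_i*p_{i-1} + p_{i-2}, q_i = a_i*q_{i-1} + q_{i-2} with p_{-2}=0, p_{-1}=1, q_{-2}=1, q_{-1}=0), until the denominator exceeds 27:
  i=0: a_0=1, p_0 = 1*1 + 0 = 1, q_0 = 1*0 + 1 = 1.
  i=1: a_1=113, p_1 = 113*1 + 1 = 114, q_1 = 113*1 + 0 = 113.
q_1 = 113 > 27, so the last convergent with denominator <= 27 is p_0/q_0 = 1/1.
The closest fraction with denominator <= 27 is either p_0/q_0 or the intermediate fraction (k*p_0 + p_{-1})/(k*q_0 + q_{-1}) with the largest k >= 1 whose denominator stays <= 27; these approach x as k grows, and every other convergent or intermediate fraction in range is farther away.
Largest k: floor((27 - q_{-1})/q_0) = floor((27 - 0)/1) = 27 (using the seeds p_{-1} = 1, q_{-1} = 0).
That gives (27*1 + 1)/(27*1 + 0) = 28/27.
Compare the errors: |x - 1/1| = |114*1 - 1*113|/(113*1) = 1/113, and |x - 28/27| = |114*27 - 28*113|/(113*27) = 86/3051.
Cross-multiplying, 1*3051 = 3051 < 9718 = 86*113, so 1/113 is smaller: the convergent 1/1 is closer to x than 28/27.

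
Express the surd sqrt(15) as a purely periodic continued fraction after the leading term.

Write x_i = (sqrt(15) + m_i)/d_i with (m_0, d_0) = (0, 1). a_0 = floor(sqrt(15)) = 3, since 3^2 = 9 <= 15 < 16 = 4^2.
Iterate m_{i+1} = d_i*a_i - m_i, d_{i+1} = (15 - m_{i+1}^2)/d_i, a_{i+1} = floor((a_0 + m_{i+1})/d_{i+1}):
  m_1 = 1*3 - 0 = 3, d_1 = (15 - 3^2)/1 = 6/1 = 6, a_1 = floor((3 + 3)/6) = 1.
  m_2 = 6*1 - 3 = 3, d_2 = (15 - 3^2)/6 = 6/6 = 1, a_2 = floor((3 + 3)/1) = 6.
  m_3 = 1*6 - 3 = 3, d_3 = (15 - 3^2)/1 = 6/1 = 6: (m_3, d_3) = (m_1, d_1) = (3, 6), so from here the quotients repeat a_1, a_2; the period length is 2.
Hence the expansion of sqrt(15) is a_0 = 3 followed by the repeating block 1, 6 (period 2).

[3; (1, 6)]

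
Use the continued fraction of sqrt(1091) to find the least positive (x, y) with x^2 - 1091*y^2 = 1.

(x, y) = (1090, 33)

First expand sqrt(1091) as a continued fraction. With x_i = (sqrt(1091) + m_i)/d_i and (m_0, d_0) = (0, 1): a_0 = floor(sqrt(1091)) = 33, since 33^2 = 1089 <= 1091 < 1156 = 34^2.
Iterate m_{i+1} = d_i*a_i - m_i, d_{i+1} = (1091 - m_{i+1}^2)/d_i, a_{i+1} = floor((a_0 + m_{i+1})/d_{i+1}):
  m_1 = 1*33 - 0 = 33, d_1 = (1091 - 33^2)/1 = 2/1 = 2, a_1 = floor((33 + 33)/2) = 33.
  m_2 = 2*33 - 33 = 33, d_2 = (1091 - 33^2)/2 = 2/2 = 1, a_2 = floor((33 + 33)/1) = 66.
  m_3 = 1*66 - 33 = 33, d_3 = (1091 - 33^2)/1 = 2/1 = 2: (m_3, d_3) = (m_1, d_1) = (33, 2), so from here the quotients repeat a_1, a_2; the period length is 2.
So sqrt(1091) = [33; (33, 66)] with period length k = 2.
k is even, so the fundamental solution of x^2 - 1091y^2 = 1 is (p_{k-1}, q_{k-1}) = (p_1, q_1); compute convergents through index 1.
Convergents (p_i = a_i*p_{i-1} + p_{i-2}, q_i = a_i*q_{i-1} + q_{i-2} with p_{-2}=0, p_{-1}=1, q_{-2}=1, q_{-1}=0):
  i=0: a_0=33, p_0 = 33*1 + 0 = 33, q_0 = 33*0 + 1 = 1.
  i=1: a_1=33, p_1 = 33*33 + 1 = 1090, q_1 = 33*1 + 0 = 33.
Check: 1090^2 - 1091*33^2 = 1188100 - 1188099 = 1, so (x, y) = (1090, 33) solves the equation, and by the theorem it is the least positive solution.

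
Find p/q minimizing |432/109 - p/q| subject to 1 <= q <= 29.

107/27

Expand x = 432/109 as a continued fraction with the Euclidean algorithm:
  432 = 3*109 + 105, so a_0 = 3.
  109 = 1*105 + 4, so a_1 = 1.
  105 = 26*4 + 1, so a_2 = 26.
  4 = 4*1 + 0, so a_3 = 4.
so x = [3; 1, 26, 4].
Convergents (p_i = a_i*p_{i-1} + p_{i-2}, q_i = a_i*q_{i-1} + q_{i-2} with p_{-2}=0, p_{-1}=1, q_{-2}=1, q_{-1}=0), until the denominator exceeds 29:
  i=0: a_0=3, p_0 = 3*1 + 0 = 3, q_0 = 3*0 + 1 = 1.
  i=1: a_1=1, p_1 = 1*3 + 1 = 4, q_1 = 1*1 + 0 = 1.
  i=2: a_2=26, p_2 = 26*4 + 3 = 107, q_2 = 26*1 + 1 = 27.
  i=3: a_3=4, p_3 = 4*107 + 4 = 432, q_3 = 4*27 + 1 = 109.
q_3 = 109 > 29, so the last convergent with denominator <= 29 is p_2/q_2 = 107/27.
The closest fraction with denominator <= 29 is either p_2/q_2 or the intermediate fraction (k*p_2 + p_1)/(k*q_2 + q_1) with the largest k >= 1 whose denominator stays <= 29; these approach x as k grows, and every other convergent or intermediate fraction in range is farther away.
Largest k: floor((29 - q_1)/q_2) = floor((29 - 1)/27) = 1.
That gives (1*107 + 4)/(1*27 + 1) = 111/28.
Compare the errors: |x - 107/27| = |432*27 - 107*109|/(109*27) = 1/2943, and |x - 111/28| = |432*28 - 111*109|/(109*28) = 3/3052.
Cross-multiplying, 1*3052 = 3052 < 8829 = 3*2943, so 1/2943 is smaller: the convergent 107/27 is closer to x than 111/28.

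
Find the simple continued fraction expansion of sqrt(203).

[14; (4, 28)]

Write x_i = (sqrt(203) + m_i)/d_i with (m_0, d_0) = (0, 1). a_0 = floor(sqrt(203)) = 14, since 14^2 = 196 <= 203 < 225 = 15^2.
Iterate m_{i+1} = d_i*a_i - m_i, d_{i+1} = (203 - m_{i+1}^2)/d_i, a_{i+1} = floor((a_0 + m_{i+1})/d_{i+1}):
  m_1 = 1*14 - 0 = 14, d_1 = (203 - 14^2)/1 = 7/1 = 7, a_1 = floor((14 + 14)/7) = 4.
  m_2 = 7*4 - 14 = 14, d_2 = (203 - 14^2)/7 = 7/7 = 1, a_2 = floor((14 + 14)/1) = 28.
  m_3 = 1*28 - 14 = 14, d_3 = (203 - 14^2)/1 = 7/1 = 7: (m_3, d_3) = (m_1, d_1) = (14, 7), so from here the quotients repeat a_1, a_2; the period length is 2.
Hence the expansion of sqrt(203) is a_0 = 14 followed by the repeating block 4, 28 (period 2).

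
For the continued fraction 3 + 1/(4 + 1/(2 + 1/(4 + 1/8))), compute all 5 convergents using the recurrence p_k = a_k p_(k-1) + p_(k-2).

Using the convergent recurrence p_i = a_i*p_{i-1} + p_{i-2}, q_i = a_i*q_{i-1} + q_{i-2} with p_{-2}=0, p_{-1}=1, q_{-2}=1, q_{-1}=0:
  i=0: a_0=3, p_0 = 3*1 + 0 = 3, q_0 = 3*0 + 1 = 1.
  i=1: a_1=4, p_1 = 4*3 + 1 = 13, q_1 = 4*1 + 0 = 4.
  i=2: a_2=2, p_2 = 2*13 + 3 = 29, q_2 = 2*4 + 1 = 9.
  i=3: a_3=4, p_3 = 4*29 + 13 = 129, q_3 = 4*9 + 4 = 40.
  i=4: a_4=8, p_4 = 8*129 + 29 = 1061, q_4 = 8*40 + 9 = 329.

3/1, 13/4, 29/9, 129/40, 1061/329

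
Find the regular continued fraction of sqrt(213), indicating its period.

[14; (1, 1, 2, 6, 1, 8, 1, 6, 2, 1, 1, 28)]

Write x_i = (sqrt(213) + m_i)/d_i with (m_0, d_0) = (0, 1). a_0 = floor(sqrt(213)) = 14, since 14^2 = 196 <= 213 < 225 = 15^2.
Iterate m_{i+1} = d_i*a_i - m_i, d_{i+1} = (213 - m_{i+1}^2)/d_i, a_{i+1} = floor((a_0 + m_{i+1})/d_{i+1}):
  m_1 = 1*14 - 0 = 14, d_1 = (213 - 14^2)/1 = 17/1 = 17, a_1 = floor((14 + 14)/17) = 1.
  m_2 = 17*1 - 14 = 3, d_2 = (213 - 3^2)/17 = 204/17 = 12, a_2 = floor((14 + 3)/12) = 1.
  m_3 = 12*1 - 3 = 9, d_3 = (213 - 9^2)/12 = 132/12 = 11, a_3 = floor((14 + 9)/11) = 2.
  m_4 = 11*2 - 9 = 13, d_4 = (213 - 13^2)/11 = 44/11 = 4, a_4 = floor((14 + 13)/4) = 6.
  m_5 = 4*6 - 13 = 11, d_5 = (213 - 11^2)/4 = 92/4 = 23, a_5 = floor((14 + 11)/23) = 1.
  m_6 = 23*1 - 11 = 12, d_6 = (213 - 12^2)/23 = 69/23 = 3, a_6 = floor((14 + 12)/3) = 8.
  m_7 = 3*8 - 12 = 12, d_7 = (213 - 12^2)/3 = 69/3 = 23, a_7 = floor((14 + 12)/23) = 1.
  m_8 = 23*1 - 12 = 11, d_8 = (213 - 11^2)/23 = 92/23 = 4, a_8 = floor((14 + 11)/4) = 6.
  m_9 = 4*6 - 11 = 13, d_9 = (213 - 13^2)/4 = 44/4 = 11, a_9 = floor((14 + 13)/11) = 2.
  m_10 = 11*2 - 13 = 9, d_10 = (213 - 9^2)/11 = 132/11 = 12, a_10 = floor((14 + 9)/12) = 1.
  m_11 = 12*1 - 9 = 3, d_11 = (213 - 3^2)/12 = 204/12 = 17, a_11 = floor((14 + 3)/17) = 1.
  m_12 = 17*1 - 3 = 14, d_12 = (213 - 14^2)/17 = 17/17 = 1, a_12 = floor((14 + 14)/1) = 28.
  m_13 = 1*28 - 14 = 14, d_13 = (213 - 14^2)/1 = 17/1 = 17: (m_13, d_13) = (m_1, d_1) = (14, 17), so from here the quotients repeat a_1, ..., a_12; the period length is 12.
Hence the expansion of sqrt(213) is a_0 = 14 followed by the repeating block 1, 1, 2, 6, 1, 8, 1, 6, 2, 1, 1, 28 (period 12).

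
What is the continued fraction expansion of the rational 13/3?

[4; 3]

Run the Euclidean algorithm on 13 and 3; the successive quotients are the partial quotients a_0, a_1, ... (each step inverts the fractional part left over by the previous one):
  13 = 4*3 + 1, so a_0 = 4.
  3 = 3*1 + 0, so a_1 = 3.
The remainder reaches 0 after 2 divisions, so the expansion has 2 partial quotients, read off in order.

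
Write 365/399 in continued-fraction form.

[0; 1, 10, 1, 2, 1, 3, 2]

Run the Euclidean algorithm on 365 and 399; the successive quotients are the partial quotients a_0, a_1, ... (each step inverts the fractional part left over by the previous one):
  365 = 0*399 + 365, so a_0 = 0.
  399 = 1*365 + 34, so a_1 = 1.
  365 = 10*34 + 25, so a_2 = 10.
  34 = 1*25 + 9, so a_3 = 1.
  25 = 2*9 + 7, so a_4 = 2.
  9 = 1*7 + 2, so a_5 = 1.
  7 = 3*2 + 1, so a_6 = 3.
  2 = 2*1 + 0, so a_7 = 2.
The remainder reaches 0 after 8 divisions, so the expansion has 8 partial quotients, read off in order.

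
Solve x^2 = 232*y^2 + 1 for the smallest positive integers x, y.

First expand sqrt(232) as a continued fraction. With x_i = (sqrt(232) + m_i)/d_i and (m_0, d_0) = (0, 1): a_0 = floor(sqrt(232)) = 15, since 15^2 = 225 <= 232 < 256 = 16^2.
Iterate m_{i+1} = d_i*a_i - m_i, d_{i+1} = (232 - m_{i+1}^2)/d_i, a_{i+1} = floor((a_0 + m_{i+1})/d_{i+1}):
  m_1 = 1*15 - 0 = 15, d_1 = (232 - 15^2)/1 = 7/1 = 7, a_1 = floor((15 + 15)/7) = 4.
  m_2 = 7*4 - 15 = 13, d_2 = (232 - 13^2)/7 = 63/7 = 9, a_2 = floor((15 + 13)/9) = 3.
  m_3 = 9*3 - 13 = 14, d_3 = (232 - 14^2)/9 = 36/9 = 4, a_3 = floor((15 + 14)/4) = 7.
  m_4 = 4*7 - 14 = 14, d_4 = (232 - 14^2)/4 = 36/4 = 9, a_4 = floor((15 + 14)/9) = 3.
  m_5 = 9*3 - 14 = 13, d_5 = (232 - 13^2)/9 = 63/9 = 7, a_5 = floor((15 + 13)/7) = 4.
  m_6 = 7*4 - 13 = 15, d_6 = (232 - 15^2)/7 = 7/7 = 1, a_6 = floor((15 + 15)/1) = 30.
  m_7 = 1*30 - 15 = 15, d_7 = (232 - 15^2)/1 = 7/1 = 7: (m_7, d_7) = (m_1, d_1) = (15, 7), so from here the quotients repeat a_1, ..., a_6; the period length is 6.
So sqrt(232) = [15; (4, 3, 7, 3, 4, 30)] with period length k = 6.
k is even, so the fundamental solution of x^2 - 232y^2 = 1 is (p_{k-1}, q_{k-1}) = (p_5, q_5); compute convergents through index 5.
Convergents (p_i = a_i*p_{i-1} + p_{i-2}, q_i = a_i*q_{i-1} + q_{i-2} with p_{-2}=0, p_{-1}=1, q_{-2}=1, q_{-1}=0):
  i=0: a_0=15, p_0 = 15*1 + 0 = 15, q_0 = 15*0 + 1 = 1.
  i=1: a_1=4, p_1 = 4*15 + 1 = 61, q_1 = 4*1 + 0 = 4.
  i=2: a_2=3, p_2 = 3*61 + 15 = 198, q_2 = 3*4 + 1 = 13.
  i=3: a_3=7, p_3 = 7*198 + 61 = 1447, q_3 = 7*13 + 4 = 95.
  i=4: a_4=3, p_4 = 3*1447 + 198 = 4539, q_4 = 3*95 + 13 = 298.
  i=5: a_5=4, p_5 = 4*4539 + 1447 = 19603, q_5 = 4*298 + 95 = 1287.
Check: 19603^2 - 232*1287^2 = 384277609 - 384277608 = 1, so (x, y) = (19603, 1287) solves the equation, and by the theorem it is the least positive solution.

(x, y) = (19603, 1287)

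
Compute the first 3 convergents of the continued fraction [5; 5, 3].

5/1, 26/5, 83/16

Using the convergent recurrence p_i = a_i*p_{i-1} + p_{i-2}, q_i = a_i*q_{i-1} + q_{i-2} with p_{-2}=0, p_{-1}=1, q_{-2}=1, q_{-1}=0:
  i=0: a_0=5, p_0 = 5*1 + 0 = 5, q_0 = 5*0 + 1 = 1.
  i=1: a_1=5, p_1 = 5*5 + 1 = 26, q_1 = 5*1 + 0 = 5.
  i=2: a_2=3, p_2 = 3*26 + 5 = 83, q_2 = 3*5 + 1 = 16.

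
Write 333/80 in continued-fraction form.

[4; 6, 6, 2]

Run the Euclidean algorithm on 333 and 80; the successive quotients are the partial quotients a_0, a_1, ... (each step inverts the fractional part left over by the previous one):
  333 = 4*80 + 13, so a_0 = 4.
  80 = 6*13 + 2, so a_1 = 6.
  13 = 6*2 + 1, so a_2 = 6.
  2 = 2*1 + 0, so a_3 = 2.
The remainder reaches 0 after 4 divisions, so the expansion has 4 partial quotients, read off in order.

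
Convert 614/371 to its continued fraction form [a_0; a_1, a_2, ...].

[1; 1, 1, 1, 8, 1, 5, 2]

Run the Euclidean algorithm on 614 and 371; the successive quotients are the partial quotients a_0, a_1, ... (each step inverts the fractional part left over by the previous one):
  614 = 1*371 + 243, so a_0 = 1.
  371 = 1*243 + 128, so a_1 = 1.
  243 = 1*128 + 115, so a_2 = 1.
  128 = 1*115 + 13, so a_3 = 1.
  115 = 8*13 + 11, so a_4 = 8.
  13 = 1*11 + 2, so a_5 = 1.
  11 = 5*2 + 1, so a_6 = 5.
  2 = 2*1 + 0, so a_7 = 2.
The remainder reaches 0 after 8 divisions, so the expansion has 8 partial quotients, read off in order.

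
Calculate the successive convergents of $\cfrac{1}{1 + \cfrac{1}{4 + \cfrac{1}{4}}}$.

Using the convergent recurrence p_i = a_i*p_{i-1} + p_{i-2}, q_i = a_i*q_{i-1} + q_{i-2} with p_{-2}=0, p_{-1}=1, q_{-2}=1, q_{-1}=0:
  i=0: a_0=0, p_0 = 0*1 + 0 = 0, q_0 = 0*0 + 1 = 1.
  i=1: a_1=1, p_1 = 1*0 + 1 = 1, q_1 = 1*1 + 0 = 1.
  i=2: a_2=4, p_2 = 4*1 + 0 = 4, q_2 = 4*1 + 1 = 5.
  i=3: a_3=4, p_3 = 4*4 + 1 = 17, q_3 = 4*5 + 1 = 21.

0/1, 1/1, 4/5, 17/21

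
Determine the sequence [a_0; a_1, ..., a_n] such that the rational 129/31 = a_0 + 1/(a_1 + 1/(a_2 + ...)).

Run the Euclidean algorithm on 129 and 31; the successive quotients are the partial quotients a_0, a_1, ... (each step inverts the fractional part left over by the previous one):
  129 = 4*31 + 5, so a_0 = 4.
  31 = 6*5 + 1, so a_1 = 6.
  5 = 5*1 + 0, so a_2 = 5.
The remainder reaches 0 after 3 divisions, so the expansion has 3 partial quotients, read off in order.

[4; 6, 5]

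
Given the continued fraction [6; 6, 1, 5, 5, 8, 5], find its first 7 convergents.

6/1, 37/6, 43/7, 252/41, 1303/212, 10676/1737, 54683/8897

Using the convergent recurrence p_i = a_i*p_{i-1} + p_{i-2}, q_i = a_i*q_{i-1} + q_{i-2} with p_{-2}=0, p_{-1}=1, q_{-2}=1, q_{-1}=0:
  i=0: a_0=6, p_0 = 6*1 + 0 = 6, q_0 = 6*0 + 1 = 1.
  i=1: a_1=6, p_1 = 6*6 + 1 = 37, q_1 = 6*1 + 0 = 6.
  i=2: a_2=1, p_2 = 1*37 + 6 = 43, q_2 = 1*6 + 1 = 7.
  i=3: a_3=5, p_3 = 5*43 + 37 = 252, q_3 = 5*7 + 6 = 41.
  i=4: a_4=5, p_4 = 5*252 + 43 = 1303, q_4 = 5*41 + 7 = 212.
  i=5: a_5=8, p_5 = 8*1303 + 252 = 10676, q_5 = 8*212 + 41 = 1737.
  i=6: a_6=5, p_6 = 5*10676 + 1303 = 54683, q_6 = 5*1737 + 212 = 8897.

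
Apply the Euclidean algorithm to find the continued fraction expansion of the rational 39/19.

Run the Euclidean algorithm on 39 and 19; the successive quotients are the partial quotients a_0, a_1, ... (each step inverts the fractional part left over by the previous one):
  39 = 2*19 + 1, so a_0 = 2.
  19 = 19*1 + 0, so a_1 = 19.
The remainder reaches 0 after 2 divisions, so the expansion has 2 partial quotients, read off in order.

[2; 19]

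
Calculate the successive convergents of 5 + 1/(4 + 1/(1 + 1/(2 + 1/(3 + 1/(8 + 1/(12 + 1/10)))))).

Using the convergent recurrence p_i = a_i*p_{i-1} + p_{i-2}, q_i = a_i*q_{i-1} + q_{i-2} with p_{-2}=0, p_{-1}=1, q_{-2}=1, q_{-1}=0:
  i=0: a_0=5, p_0 = 5*1 + 0 = 5, q_0 = 5*0 + 1 = 1.
  i=1: a_1=4, p_1 = 4*5 + 1 = 21, q_1 = 4*1 + 0 = 4.
  i=2: a_2=1, p_2 = 1*21 + 5 = 26, q_2 = 1*4 + 1 = 5.
  i=3: a_3=2, p_3 = 2*26 + 21 = 73, q_3 = 2*5 + 4 = 14.
  i=4: a_4=3, p_4 = 3*73 + 26 = 245, q_4 = 3*14 + 5 = 47.
  i=5: a_5=8, p_5 = 8*245 + 73 = 2033, q_5 = 8*47 + 14 = 390.
  i=6: a_6=12, p_6 = 12*2033 + 245 = 24641, q_6 = 12*390 + 47 = 4727.
  i=7: a_7=10, p_7 = 10*24641 + 2033 = 248443, q_7 = 10*4727 + 390 = 47660.

5/1, 21/4, 26/5, 73/14, 245/47, 2033/390, 24641/4727, 248443/47660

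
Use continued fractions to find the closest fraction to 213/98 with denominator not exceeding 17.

Expand x = 213/98 as a continued fraction with the Euclidean algorithm:
  213 = 2*98 + 17, so a_0 = 2.
  98 = 5*17 + 13, so a_1 = 5.
  17 = 1*13 + 4, so a_2 = 1.
  13 = 3*4 + 1, so a_3 = 3.
  4 = 4*1 + 0, so a_4 = 4.
so x = [2; 5, 1, 3, 4].
Convergents (p_i = a_i*p_{i-1} + p_{i-2}, q_i = a_i*q_{i-1} + q_{i-2} with p_{-2}=0, p_{-1}=1, q_{-2}=1, q_{-1}=0), until the denominator exceeds 17:
  i=0: a_0=2, p_0 = 2*1 + 0 = 2, q_0 = 2*0 + 1 = 1.
  i=1: a_1=5, p_1 = 5*2 + 1 = 11, q_1 = 5*1 + 0 = 5.
  i=2: a_2=1, p_2 = 1*11 + 2 = 13, q_2 = 1*5 + 1 = 6.
  i=3: a_3=3, p_3 = 3*13 + 11 = 50, q_3 = 3*6 + 5 = 23.
q_3 = 23 > 17, so the last convergent with denominator <= 17 is p_2/q_2 = 13/6.
The closest fraction with denominator <= 17 is either p_2/q_2 or the intermediate fraction (k*p_2 + p_1)/(k*q_2 + q_1) with the largest k >= 1 whose denominator stays <= 17; these approach x as k grows, and every other convergent or intermediate fraction in range is farther away.
Largest k: floor((17 - q_1)/q_2) = floor((17 - 5)/6) = 2.
That gives (2*13 + 11)/(2*6 + 5) = 37/17.
Compare the errors: |x - 13/6| = |213*6 - 13*98|/(98*6) = 4/588, and |x - 37/17| = |213*17 - 37*98|/(98*17) = 5/1666.
Cross-multiplying, 5*588 = 2940 < 6664 = 4*1666, so 5/1666 is smaller: the intermediate fraction 37/17 is closer to x than 13/6.

37/17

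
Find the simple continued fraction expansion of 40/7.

Run the Euclidean algorithm on 40 and 7; the successive quotients are the partial quotients a_0, a_1, ... (each step inverts the fractional part left over by the previous one):
  40 = 5*7 + 5, so a_0 = 5.
  7 = 1*5 + 2, so a_1 = 1.
  5 = 2*2 + 1, so a_2 = 2.
  2 = 2*1 + 0, so a_3 = 2.
The remainder reaches 0 after 4 divisions, so the expansion has 4 partial quotients, read off in order.

[5; 1, 2, 2]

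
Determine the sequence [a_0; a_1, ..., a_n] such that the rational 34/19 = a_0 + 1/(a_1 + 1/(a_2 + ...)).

[1; 1, 3, 1, 3]

Run the Euclidean algorithm on 34 and 19; the successive quotients are the partial quotients a_0, a_1, ... (each step inverts the fractional part left over by the previous one):
  34 = 1*19 + 15, so a_0 = 1.
  19 = 1*15 + 4, so a_1 = 1.
  15 = 3*4 + 3, so a_2 = 3.
  4 = 1*3 + 1, so a_3 = 1.
  3 = 3*1 + 0, so a_4 = 3.
The remainder reaches 0 after 5 divisions, so the expansion has 5 partial quotients, read off in order.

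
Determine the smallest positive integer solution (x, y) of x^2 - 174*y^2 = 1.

(x, y) = (1451, 110)

First expand sqrt(174) as a continued fraction. With x_i = (sqrt(174) + m_i)/d_i and (m_0, d_0) = (0, 1): a_0 = floor(sqrt(174)) = 13, since 13^2 = 169 <= 174 < 196 = 14^2.
Iterate m_{i+1} = d_i*a_i - m_i, d_{i+1} = (174 - m_{i+1}^2)/d_i, a_{i+1} = floor((a_0 + m_{i+1})/d_{i+1}):
  m_1 = 1*13 - 0 = 13, d_1 = (174 - 13^2)/1 = 5/1 = 5, a_1 = floor((13 + 13)/5) = 5.
  m_2 = 5*5 - 13 = 12, d_2 = (174 - 12^2)/5 = 30/5 = 6, a_2 = floor((13 + 12)/6) = 4.
  m_3 = 6*4 - 12 = 12, d_3 = (174 - 12^2)/6 = 30/6 = 5, a_3 = floor((13 + 12)/5) = 5.
  m_4 = 5*5 - 12 = 13, d_4 = (174 - 13^2)/5 = 5/5 = 1, a_4 = floor((13 + 13)/1) = 26.
  m_5 = 1*26 - 13 = 13, d_5 = (174 - 13^2)/1 = 5/1 = 5: (m_5, d_5) = (m_1, d_1) = (13, 5), so from here the quotients repeat a_1, ..., a_4; the period length is 4.
So sqrt(174) = [13; (5, 4, 5, 26)] with period length k = 4.
k is even, so the fundamental solution of x^2 - 174y^2 = 1 is (p_{k-1}, q_{k-1}) = (p_3, q_3); compute convergents through index 3.
Convergents (p_i = a_i*p_{i-1} + p_{i-2}, q_i = a_i*q_{i-1} + q_{i-2} with p_{-2}=0, p_{-1}=1, q_{-2}=1, q_{-1}=0):
  i=0: a_0=13, p_0 = 13*1 + 0 = 13, q_0 = 13*0 + 1 = 1.
  i=1: a_1=5, p_1 = 5*13 + 1 = 66, q_1 = 5*1 + 0 = 5.
  i=2: a_2=4, p_2 = 4*66 + 13 = 277, q_2 = 4*5 + 1 = 21.
  i=3: a_3=5, p_3 = 5*277 + 66 = 1451, q_3 = 5*21 + 5 = 110.
Check: 1451^2 - 174*110^2 = 2105401 - 2105400 = 1, so (x, y) = (1451, 110) solves the equation, and by the theorem it is the least positive solution.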